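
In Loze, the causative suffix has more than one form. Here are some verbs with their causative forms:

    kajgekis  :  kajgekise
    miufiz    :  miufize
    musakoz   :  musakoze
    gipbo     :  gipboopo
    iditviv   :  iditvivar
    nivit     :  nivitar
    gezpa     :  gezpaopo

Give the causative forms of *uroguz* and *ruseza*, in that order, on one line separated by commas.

The pattern is sibilance of the final sound: -e when the stem ends in a sibilant (*kajgekis*, *miufiz*, *musakoz*); -ar when the stem ends in a non-sibilant consonant (*iditviv*, *nivit*); -opo when the stem ends in a vowel (*gipbo*, *gezpa*).
The final sound of *uroguz* is /z/, which is a sibilant, so the suffix is -e, giving *uroguze*.
Since the final sound of *ruseza* is /a/ (a vowel), it takes -opo, giving *rusezaopo*.

uroguze, rusezaopo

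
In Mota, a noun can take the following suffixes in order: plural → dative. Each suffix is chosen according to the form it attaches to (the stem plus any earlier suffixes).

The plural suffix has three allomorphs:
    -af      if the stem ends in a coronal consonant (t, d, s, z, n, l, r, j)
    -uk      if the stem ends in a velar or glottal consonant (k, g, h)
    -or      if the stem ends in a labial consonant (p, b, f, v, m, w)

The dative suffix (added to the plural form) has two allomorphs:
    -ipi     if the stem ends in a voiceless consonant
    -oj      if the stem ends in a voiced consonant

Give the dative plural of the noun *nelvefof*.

nelvefoforoj

*nelvefof* — final consonant /f/ (labial) → -or → *nelvefofor*.
Since the final consonant of the plural form *nelvefofor* is /r/ (voiced), it takes -oj, giving *nelvefoforoj*.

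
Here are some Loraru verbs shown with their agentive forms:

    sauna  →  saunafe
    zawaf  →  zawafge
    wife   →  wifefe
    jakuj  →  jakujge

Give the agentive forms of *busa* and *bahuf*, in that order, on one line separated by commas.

The pattern is consonant vs. vowel: -ge when the stem ends in a consonant (*zawaf*, *jakuj*); -fe when the stem ends in a vowel (*sauna*, *wife*).
The final sound of *busa* is /a/, which is a vowel, so the suffix is -fe, giving *busafe*.
Since the final sound of *bahuf* is /f/ (a consonant), it takes -ge, giving *bahufge*.

busafe, bahufge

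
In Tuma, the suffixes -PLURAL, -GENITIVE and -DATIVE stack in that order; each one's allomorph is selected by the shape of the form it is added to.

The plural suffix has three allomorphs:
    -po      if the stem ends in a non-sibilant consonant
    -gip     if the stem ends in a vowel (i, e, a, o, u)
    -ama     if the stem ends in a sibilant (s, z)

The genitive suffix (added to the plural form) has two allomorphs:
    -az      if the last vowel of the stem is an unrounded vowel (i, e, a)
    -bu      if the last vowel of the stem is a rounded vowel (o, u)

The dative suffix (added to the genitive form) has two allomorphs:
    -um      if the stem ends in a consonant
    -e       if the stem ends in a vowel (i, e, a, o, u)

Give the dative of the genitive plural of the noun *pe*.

pegipazum

The final sound of *pe* is /e/, which is a vowel, so the plural suffix is -gip, giving *pegip*.
The plural form *pegip* — last vowel /i/ (an unrounded vowel) → -az → *pegipaz*.
Since the final sound of the genitive form *pegipaz* is /z/ (a consonant), it takes -um, giving *pegipazum*.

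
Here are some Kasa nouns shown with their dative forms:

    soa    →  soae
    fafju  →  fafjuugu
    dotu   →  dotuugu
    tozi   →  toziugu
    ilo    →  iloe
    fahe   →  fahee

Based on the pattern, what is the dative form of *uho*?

The alternation tracks the last vowel of the stem — -ugu when the last vowel of the stem is a high vowel (*fafju*, *dotu*, *tozi*); -e when the last vowel of the stem is a non-high vowel (*soa*, *ilo*, *fahe*).
Since the last vowel of *uho* is /o/ (a non-high vowel), it takes -e, giving *uhoe*.

uhoe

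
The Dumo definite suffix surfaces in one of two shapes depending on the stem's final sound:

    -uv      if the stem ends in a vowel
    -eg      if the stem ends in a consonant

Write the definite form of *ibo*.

Since the final sound of *ibo* is /o/ (a vowel), it takes -uv, giving *ibouv*.

ibouv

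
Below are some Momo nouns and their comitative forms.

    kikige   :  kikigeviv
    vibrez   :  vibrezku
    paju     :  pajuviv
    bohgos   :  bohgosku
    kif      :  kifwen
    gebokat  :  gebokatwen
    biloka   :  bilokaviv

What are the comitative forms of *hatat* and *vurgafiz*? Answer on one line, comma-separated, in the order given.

hatatwen, vurgafizku

The suffix is conditioned by the final sound: -ku when the stem ends in a sibilant (*vibrez*, *bohgos*); -wen when the stem ends in a non-sibilant consonant (*kif*, *gebokat*); -viv when the stem ends in a vowel (*kikige*, *paju*, *biloka*).
*hatat* — final sound /t/ (a non-sibilant consonant) → -wen → *hatatwen*.
*vurgafiz* — final sound /z/ (a sibilant) → -ku → *vurgafizku*.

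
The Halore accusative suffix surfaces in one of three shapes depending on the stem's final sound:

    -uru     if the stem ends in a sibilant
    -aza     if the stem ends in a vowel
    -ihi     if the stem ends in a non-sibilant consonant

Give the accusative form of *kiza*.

*kiza*: final sound = /a/, a vowel → -aza → *kizaaza*.

kizaaza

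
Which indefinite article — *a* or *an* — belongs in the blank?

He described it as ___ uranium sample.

The indefinite article is chosen by the initial *sound* of the following word, not its spelling.
*uranium* begins with the sound /jʊ/ (u pronounced /jʊ/) — a consonant sound.
So the article is *a*: He described it as a uranium sample.

a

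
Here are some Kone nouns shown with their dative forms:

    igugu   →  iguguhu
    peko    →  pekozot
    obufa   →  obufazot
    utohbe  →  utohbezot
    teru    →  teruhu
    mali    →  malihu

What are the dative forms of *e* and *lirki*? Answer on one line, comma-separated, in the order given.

ezot, lirkihu

The alternation tracks the last vowel of the stem — -hu when the last vowel of the stem is a high vowel (*igugu*, *teru*, *mali*); -zot when the last vowel of the stem is a non-high vowel (*peko*, *obufa*, *utohbe*).
Since the last vowel of *e* is /e/ (a non-high vowel), it takes -zot, giving *ezot*.
Since the last vowel of *lirki* is /i/ (a high vowel), it takes -hu, giving *lirkihu*.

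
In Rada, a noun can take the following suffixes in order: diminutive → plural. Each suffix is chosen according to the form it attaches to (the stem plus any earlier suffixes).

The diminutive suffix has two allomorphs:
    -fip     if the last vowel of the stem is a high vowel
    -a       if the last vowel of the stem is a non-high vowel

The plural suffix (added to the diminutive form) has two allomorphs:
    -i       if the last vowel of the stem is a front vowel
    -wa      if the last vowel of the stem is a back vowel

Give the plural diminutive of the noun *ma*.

The last vowel of *ma* is /a/, which is a non-high vowel, so the diminutive suffix is -a, giving *maa*.
The last vowel of the diminutive form *maa* is /a/, which is a back vowel, so the plural suffix is -wa, giving *maawa*.

maawa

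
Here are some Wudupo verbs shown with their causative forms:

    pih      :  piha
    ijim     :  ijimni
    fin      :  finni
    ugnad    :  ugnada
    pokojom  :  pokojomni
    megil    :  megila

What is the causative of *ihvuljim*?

ihvuljimni

The alternation tracks the final consonant of the stem — -ni when the stem ends in a nasal (*ijim*, *fin*, *pokojom*); -a when the stem ends in a non-nasal consonant (*pih*, *ugnad*, *megil*).
*ihvuljim*: final consonant = /m/, a nasal → -ni → *ihvuljimni*.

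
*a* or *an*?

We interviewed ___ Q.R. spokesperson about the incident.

a

The indefinite article is chosen by the initial *sound* of the following word, not its spelling.
The initialism *Q.R.* is read letter by letter; the first letter, Q, is pronounced /kjuː/, which begins with a consonant sound.
So the article is *a*: We interviewed a Q.R. spokesperson about the incident.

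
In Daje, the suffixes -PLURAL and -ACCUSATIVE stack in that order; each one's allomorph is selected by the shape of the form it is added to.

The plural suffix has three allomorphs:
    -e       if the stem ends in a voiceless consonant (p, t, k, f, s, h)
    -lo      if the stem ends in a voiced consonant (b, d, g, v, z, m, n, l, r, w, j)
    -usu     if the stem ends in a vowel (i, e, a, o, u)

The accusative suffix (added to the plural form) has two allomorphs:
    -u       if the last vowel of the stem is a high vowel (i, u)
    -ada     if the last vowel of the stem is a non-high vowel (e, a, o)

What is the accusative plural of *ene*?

eneusuu

*ene*: final sound = /e/, a vowel → -usu → *eneusu*.
The last vowel of the plural form *eneusu* is /u/, which is a high vowel, so the accusative suffix is -u, giving *eneusuu*.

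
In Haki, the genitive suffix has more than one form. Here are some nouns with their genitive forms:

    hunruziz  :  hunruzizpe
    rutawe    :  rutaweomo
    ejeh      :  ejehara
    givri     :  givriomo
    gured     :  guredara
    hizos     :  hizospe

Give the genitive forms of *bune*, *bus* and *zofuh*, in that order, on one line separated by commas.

buneomo, buspe, zofuhara

The alternation tracks the final sound of the stem — -pe when the stem ends in a sibilant (*hunruziz*, *hizos*); -ara when the stem ends in a non-sibilant consonant (*ejeh*, *gured*); -omo when the stem ends in a vowel (*rutawe*, *givri*).
*bune*: final sound = /e/, a vowel → -omo → *buneomo*.
Since the final sound of *bus* is /s/ (a sibilant), it takes -pe, giving *buspe*.
*zofuh*: final sound = /h/, a non-sibilant consonant → -ara → *zofuhara*.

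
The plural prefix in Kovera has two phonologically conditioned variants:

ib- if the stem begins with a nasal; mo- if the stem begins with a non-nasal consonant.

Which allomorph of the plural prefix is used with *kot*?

mo-

*kot*: first consonant = /k/, non-nasal → mo-.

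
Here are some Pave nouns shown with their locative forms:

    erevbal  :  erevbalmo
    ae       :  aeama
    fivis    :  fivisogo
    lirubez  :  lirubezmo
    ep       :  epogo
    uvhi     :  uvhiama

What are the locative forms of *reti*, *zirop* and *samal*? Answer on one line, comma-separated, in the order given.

retiama, ziropogo, samalmo

The pattern is voicing of the final sound: -ogo when the stem ends in a voiceless consonant (*fivis*, *ep*); -mo when the stem ends in a voiced consonant (*erevbal*, *lirubez*); -ama when the stem ends in a vowel (*ae*, *uvhi*).
*reti* — final sound /i/ (a vowel) → -ama → *retiama*.
*zirop*: final sound = /p/, a voiceless consonant → -ogo → *ziropogo*.
The final sound of *samal* is /l/, which is a voiced consonant, so the suffix is -mo, giving *samalmo*.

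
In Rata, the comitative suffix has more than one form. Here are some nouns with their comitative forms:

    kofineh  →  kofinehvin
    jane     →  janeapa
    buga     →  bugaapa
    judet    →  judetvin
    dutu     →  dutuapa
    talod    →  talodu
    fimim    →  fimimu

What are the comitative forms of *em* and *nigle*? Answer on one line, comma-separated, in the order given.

emu, nigleapa

The alternation tracks the final sound of the stem — -vin when the stem ends in a voiceless consonant (*kofineh*, *judet*); -u when the stem ends in a voiced consonant (*talod*, *fimim*); -apa when the stem ends in a vowel (*jane*, *buga*, *dutu*).
*em*: final sound = /m/, a voiced consonant → -u → *emu*.
*nigle* — final sound /e/ (a vowel) → -apa → *nigleapa*.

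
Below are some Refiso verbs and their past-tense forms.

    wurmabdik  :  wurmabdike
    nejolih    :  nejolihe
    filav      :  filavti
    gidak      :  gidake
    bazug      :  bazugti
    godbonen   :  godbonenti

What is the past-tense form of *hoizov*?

hoizovti

The alternation tracks the final consonant of the stem — -e when the stem ends in a voiceless consonant (*wurmabdik*, *nejolih*, *gidak*); -ti when the stem ends in a voiced consonant (*filav*, *bazug*, *godbonen*).
*hoizov* — final consonant /v/ (voiced) → -ti → *hoizovti*.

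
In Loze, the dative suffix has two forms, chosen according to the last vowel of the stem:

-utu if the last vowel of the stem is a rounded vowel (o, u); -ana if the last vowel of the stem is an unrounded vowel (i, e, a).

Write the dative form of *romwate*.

Since the last vowel of *romwate* is /e/ (an unrounded vowel), it takes -ana, giving *romwateana*.

romwateana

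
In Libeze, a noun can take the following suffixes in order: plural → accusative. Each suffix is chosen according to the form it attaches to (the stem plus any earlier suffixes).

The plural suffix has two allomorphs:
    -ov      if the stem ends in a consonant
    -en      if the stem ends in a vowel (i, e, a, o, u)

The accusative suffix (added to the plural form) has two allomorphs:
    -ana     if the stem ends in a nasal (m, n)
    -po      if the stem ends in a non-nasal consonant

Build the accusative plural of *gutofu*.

gutofuenana

*gutofu*: final sound = /u/, a vowel → -en → *gutofuen*.
The plural form *gutofuen*: final consonant = /n/, a nasal → -ana → *gutofuenana*.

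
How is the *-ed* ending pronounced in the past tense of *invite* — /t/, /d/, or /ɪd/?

The stem *invite* ends in /t/ or /d/.
The -ed suffix is realized as /ɪd/ after /t, d/; as /t/ after other voiceless consonants; and as /d/ after other voiced sounds.
So -ed on *invite* is pronounced /ɪd/.

/ɪd/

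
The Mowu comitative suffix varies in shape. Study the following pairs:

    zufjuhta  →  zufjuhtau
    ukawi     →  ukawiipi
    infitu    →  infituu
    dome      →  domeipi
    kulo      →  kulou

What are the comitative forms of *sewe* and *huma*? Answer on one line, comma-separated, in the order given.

seweipi, humau

Looking at the last vowel of each stem: -ipi when the last vowel of the stem is a front vowel (*ukawi*, *dome*); -u when the last vowel of the stem is a back vowel (*zufjuhta*, *infitu*, *kulo*).
*sewe* — last vowel /e/ (a front vowel) → -ipi → *seweipi*.
Since the last vowel of *huma* is /a/ (a back vowel), it takes -u, giving *humau*.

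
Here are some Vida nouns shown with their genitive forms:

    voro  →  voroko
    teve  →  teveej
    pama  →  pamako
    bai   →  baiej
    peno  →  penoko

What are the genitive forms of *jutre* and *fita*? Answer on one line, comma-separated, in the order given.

The suffix is conditioned by the last vowel: -ej when the last vowel of the stem is a front vowel (*teve*, *bai*); -ko when the last vowel of the stem is a back vowel (*voro*, *pama*, *peno*).
Since the last vowel of *jutre* is /e/ (a front vowel), it takes -ej, giving *jutreej*.
The last vowel of *fita* is /a/, which is a back vowel, so the suffix is -ko, giving *fitako*.

jutreej, fitako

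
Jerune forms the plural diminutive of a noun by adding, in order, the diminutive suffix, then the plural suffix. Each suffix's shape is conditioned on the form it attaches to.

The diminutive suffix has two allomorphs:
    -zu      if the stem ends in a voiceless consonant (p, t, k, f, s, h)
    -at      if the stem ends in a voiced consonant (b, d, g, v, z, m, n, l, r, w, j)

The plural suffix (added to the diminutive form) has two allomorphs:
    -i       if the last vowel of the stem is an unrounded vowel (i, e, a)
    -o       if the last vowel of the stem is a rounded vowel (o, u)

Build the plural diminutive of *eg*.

The final consonant of *eg* is /g/, which is voiced, so the diminutive suffix is -at, giving *egat*.
Since the last vowel of the diminutive form *egat* is /a/ (an unrounded vowel), it takes -i, giving *egati*.

egati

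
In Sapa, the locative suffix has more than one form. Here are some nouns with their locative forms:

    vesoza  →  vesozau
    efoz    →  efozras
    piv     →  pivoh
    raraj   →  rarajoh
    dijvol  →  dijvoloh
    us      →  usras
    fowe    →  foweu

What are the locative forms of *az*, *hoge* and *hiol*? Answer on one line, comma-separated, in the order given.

The alternation tracks the final sound of the stem — -ras when the stem ends in a sibilant (*efoz*, *us*); -oh when the stem ends in a non-sibilant consonant (*piv*, *raraj*, *dijvol*); -u when the stem ends in a vowel (*vesoza*, *fowe*).
Since the final sound of *az* is /z/ (a sibilant), it takes -ras, giving *azras*.
*hoge* — final sound /e/ (a vowel) → -u → *hogeu*.
*hiol*: final sound = /l/, a non-sibilant consonant → -oh → *hioloh*.

azras, hogeu, hioloh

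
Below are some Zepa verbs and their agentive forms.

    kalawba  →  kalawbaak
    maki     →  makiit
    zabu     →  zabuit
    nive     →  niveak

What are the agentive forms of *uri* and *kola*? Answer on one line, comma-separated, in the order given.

uriit, kolaak

The pattern is height harmony: -it when the last vowel of the stem is a high vowel (*maki*, *zabu*); -ak when the last vowel of the stem is a non-high vowel (*kalawba*, *nive*).
Since the last vowel of *uri* is /i/ (a high vowel), it takes -it, giving *uriit*.
*kola*: last vowel = /a/, a non-high vowel → -ak → *kolaak*.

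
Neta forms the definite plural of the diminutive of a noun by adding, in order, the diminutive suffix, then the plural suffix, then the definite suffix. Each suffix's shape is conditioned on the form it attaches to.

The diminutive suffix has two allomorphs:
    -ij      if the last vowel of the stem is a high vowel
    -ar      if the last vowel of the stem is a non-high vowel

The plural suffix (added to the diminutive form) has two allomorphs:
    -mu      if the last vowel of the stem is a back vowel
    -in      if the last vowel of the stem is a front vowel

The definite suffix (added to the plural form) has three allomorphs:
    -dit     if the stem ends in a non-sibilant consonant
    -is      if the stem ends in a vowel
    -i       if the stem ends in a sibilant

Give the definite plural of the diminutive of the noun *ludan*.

*ludan* — last vowel /a/ (a non-high vowel) → -ar → *ludanar*.
The last vowel of the diminutive form *ludanar* is /a/, which is a back vowel, so the plural suffix is -mu, giving *ludanarmu*.
The plural form *ludanarmu* — final sound /u/ (a vowel) → -is → *ludanarmuis*.

ludanarmuis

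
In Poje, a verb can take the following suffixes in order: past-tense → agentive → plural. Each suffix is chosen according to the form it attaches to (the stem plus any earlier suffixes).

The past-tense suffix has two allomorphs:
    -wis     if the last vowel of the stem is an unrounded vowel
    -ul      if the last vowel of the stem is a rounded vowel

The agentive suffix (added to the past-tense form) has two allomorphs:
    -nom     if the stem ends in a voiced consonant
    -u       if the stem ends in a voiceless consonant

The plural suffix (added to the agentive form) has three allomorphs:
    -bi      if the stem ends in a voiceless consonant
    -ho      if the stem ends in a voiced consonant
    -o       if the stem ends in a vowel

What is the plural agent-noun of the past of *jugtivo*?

jugtivoulnomho

The last vowel of *jugtivo* is /o/, which is a rounded vowel, so the past-tense suffix is -ul, giving *jugtivoul*.
Since the final consonant of the past-tense form *jugtivoul* is /l/ (voiced), it takes -nom, giving *jugtivoulnom*.
The final sound of the agentive form *jugtivoulnom* is /m/, which is a voiced consonant, so the plural suffix is -ho, giving *jugtivoulnomho*.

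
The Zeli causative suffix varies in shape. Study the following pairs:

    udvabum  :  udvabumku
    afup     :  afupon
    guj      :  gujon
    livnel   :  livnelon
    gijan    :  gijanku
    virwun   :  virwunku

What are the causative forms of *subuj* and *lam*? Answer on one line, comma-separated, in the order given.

Looking at the final consonant of each stem: -ku when the stem ends in a nasal (*udvabum*, *gijan*, *virwun*); -on when the stem ends in a non-nasal consonant (*afup*, *guj*, *livnel*).
Since the final consonant of *subuj* is /j/ (non-nasal), it takes -on, giving *subujon*.
*lam* — final consonant /m/ (a nasal) → -ku → *lamku*.

subujon, lamku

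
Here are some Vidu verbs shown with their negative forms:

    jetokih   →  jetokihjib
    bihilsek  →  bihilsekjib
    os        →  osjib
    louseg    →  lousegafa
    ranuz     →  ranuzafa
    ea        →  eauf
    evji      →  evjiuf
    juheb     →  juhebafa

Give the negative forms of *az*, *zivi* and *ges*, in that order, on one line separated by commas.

Looking at the final sound of each stem: -jib when the stem ends in a voiceless consonant (*jetokih*, *bihilsek*, *os*); -afa when the stem ends in a voiced consonant (*louseg*, *ranuz*, *juheb*); -uf when the stem ends in a vowel (*ea*, *evji*).
*az*: final sound = /z/, a voiced consonant → -afa → *azafa*.
*zivi* — final sound /i/ (a vowel) → -uf → *ziviuf*.
*ges*: final sound = /s/, a voiceless consonant → -jib → *gesjib*.

azafa, ziviuf, gesjib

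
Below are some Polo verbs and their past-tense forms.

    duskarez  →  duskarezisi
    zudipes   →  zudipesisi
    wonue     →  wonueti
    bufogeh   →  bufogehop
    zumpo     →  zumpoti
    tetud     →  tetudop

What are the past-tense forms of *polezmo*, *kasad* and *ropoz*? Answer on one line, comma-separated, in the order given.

The pattern is sibilance of the final sound: -isi when the stem ends in a sibilant (*duskarez*, *zudipes*); -op when the stem ends in a non-sibilant consonant (*bufogeh*, *tetud*); -ti when the stem ends in a vowel (*wonue*, *zumpo*).
The final sound of *polezmo* is /o/, which is a vowel, so the suffix is -ti, giving *polezmoti*.
The final sound of *kasad* is /d/, which is a non-sibilant consonant, so the suffix is -op, giving *kasadop*.
*ropoz*: final sound = /z/, a sibilant → -isi → *ropozisi*.

polezmoti, kasadop, ropozisi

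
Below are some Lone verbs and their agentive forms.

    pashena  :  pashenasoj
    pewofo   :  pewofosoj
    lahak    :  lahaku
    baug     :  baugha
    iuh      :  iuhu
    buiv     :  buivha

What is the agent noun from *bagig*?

The suffix is conditioned by the final sound: -u when the stem ends in a voiceless consonant (*lahak*, *iuh*); -ha when the stem ends in a voiced consonant (*baug*, *buiv*); -soj when the stem ends in a vowel (*pashena*, *pewofo*).
*bagig* — final sound /g/ (a voiced consonant) → -ha → *bagigha*.

bagigha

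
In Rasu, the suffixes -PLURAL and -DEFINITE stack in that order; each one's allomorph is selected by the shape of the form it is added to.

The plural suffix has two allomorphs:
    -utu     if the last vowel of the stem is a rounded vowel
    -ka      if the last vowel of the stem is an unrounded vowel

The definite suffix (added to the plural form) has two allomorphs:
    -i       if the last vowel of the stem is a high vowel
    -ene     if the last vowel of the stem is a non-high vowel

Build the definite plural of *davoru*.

*davoru* — last vowel /u/ (a rounded vowel) → -utu → *davoruutu*.
Since the last vowel of the plural form *davoruutu* is /u/ (a high vowel), it takes -i, giving *davoruutui*.

davoruutui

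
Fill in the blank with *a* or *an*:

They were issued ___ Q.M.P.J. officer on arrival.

a

The indefinite article is chosen by the initial *sound* of the following word, not its spelling.
The initialism *Q.M.P.J.* is read letter by letter; the first letter, Q, is pronounced /kjuː/, which begins with a consonant sound.
So the article is *a*: They were issued a Q.M.P.J. officer on arrival.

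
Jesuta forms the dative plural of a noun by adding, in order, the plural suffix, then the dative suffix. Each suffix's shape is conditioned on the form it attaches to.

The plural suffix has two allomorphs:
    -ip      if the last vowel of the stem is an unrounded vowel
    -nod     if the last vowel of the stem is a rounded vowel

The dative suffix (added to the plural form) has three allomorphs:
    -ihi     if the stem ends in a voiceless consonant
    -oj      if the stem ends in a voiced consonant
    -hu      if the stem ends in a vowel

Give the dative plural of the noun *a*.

aipihi

The last vowel of *a* is /a/, which is an unrounded vowel, so the plural suffix is -ip, giving *aip*.
The final sound of the plural form *aip* is /p/, which is a voiceless consonant, so the dative suffix is -ihi, giving *aipihi*.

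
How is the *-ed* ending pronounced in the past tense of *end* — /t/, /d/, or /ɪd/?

/ɪd/

The stem *end* ends in /t/ or /d/.
The -ed suffix is realized as /ɪd/ after /t, d/; as /t/ after other voiceless consonants; and as /d/ after other voiced sounds.
So -ed on *end* is pronounced /ɪd/.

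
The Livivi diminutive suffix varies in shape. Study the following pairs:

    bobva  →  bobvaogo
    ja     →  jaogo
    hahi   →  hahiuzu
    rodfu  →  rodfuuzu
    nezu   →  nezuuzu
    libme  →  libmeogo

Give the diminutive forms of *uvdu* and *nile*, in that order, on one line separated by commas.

The pattern is height harmony: -uzu when the last vowel of the stem is a high vowel (*hahi*, *rodfu*, *nezu*); -ogo when the last vowel of the stem is a non-high vowel (*bobva*, *ja*, *libme*).
*uvdu*: last vowel = /u/, a high vowel → -uzu → *uvduuzu*.
*nile*: last vowel = /e/, a non-high vowel → -ogo → *nileogo*.

uvduuzu, nileogo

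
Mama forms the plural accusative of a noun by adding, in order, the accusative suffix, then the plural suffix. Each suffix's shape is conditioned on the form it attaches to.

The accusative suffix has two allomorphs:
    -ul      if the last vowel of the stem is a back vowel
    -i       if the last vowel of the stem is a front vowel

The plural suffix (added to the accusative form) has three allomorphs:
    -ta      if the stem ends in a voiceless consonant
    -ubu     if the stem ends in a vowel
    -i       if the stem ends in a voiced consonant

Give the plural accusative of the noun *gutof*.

gutofuli

*gutof*: last vowel = /o/, a back vowel → -ul → *gutoful*.
The accusative form *gutoful*: final sound = /l/, a voiced consonant → -i → *gutofuli*.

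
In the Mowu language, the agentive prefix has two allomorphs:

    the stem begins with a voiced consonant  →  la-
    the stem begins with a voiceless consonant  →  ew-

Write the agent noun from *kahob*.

Since the first consonant of *kahob* is /k/ (voiceless), it takes ew-, giving *ewkahob*.

ewkahob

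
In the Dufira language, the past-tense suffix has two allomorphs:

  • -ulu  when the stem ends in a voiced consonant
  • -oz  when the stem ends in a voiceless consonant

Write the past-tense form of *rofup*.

rofupoz

Since the final consonant of *rofup* is /p/ (voiceless), it takes -oz, giving *rofupoz*.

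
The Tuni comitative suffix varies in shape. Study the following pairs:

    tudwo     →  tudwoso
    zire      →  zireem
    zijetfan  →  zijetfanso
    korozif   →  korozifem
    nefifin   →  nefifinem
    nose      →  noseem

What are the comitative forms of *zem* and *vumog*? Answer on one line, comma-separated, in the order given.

zemem, vumogso

The alternation tracks the last vowel of the stem — -em when the last vowel of the stem is a front vowel (*zire*, *korozif*, *nefifin*, *nose*); -so when the last vowel of the stem is a back vowel (*tudwo*, *zijetfan*).
*zem*: last vowel = /e/, a front vowel → -em → *zemem*.
The last vowel of *vumog* is /o/, which is a back vowel, so the suffix is -so, giving *vumogso*.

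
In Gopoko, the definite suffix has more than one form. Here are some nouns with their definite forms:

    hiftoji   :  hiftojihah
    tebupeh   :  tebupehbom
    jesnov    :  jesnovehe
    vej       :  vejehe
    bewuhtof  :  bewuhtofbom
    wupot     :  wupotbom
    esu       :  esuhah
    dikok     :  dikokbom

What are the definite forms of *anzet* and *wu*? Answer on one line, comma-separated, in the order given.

anzetbom, wuhah

The suffix is conditioned by the final sound: -bom when the stem ends in a voiceless consonant (*tebupeh*, *bewuhtof*, *wupot*, *dikok*); -ehe when the stem ends in a voiced consonant (*jesnov*, *vej*); -hah when the stem ends in a vowel (*hiftoji*, *esu*).
Since the final sound of *anzet* is /t/ (a voiceless consonant), it takes -bom, giving *anzetbom*.
Since the final sound of *wu* is /u/ (a vowel), it takes -hah, giving *wuhah*.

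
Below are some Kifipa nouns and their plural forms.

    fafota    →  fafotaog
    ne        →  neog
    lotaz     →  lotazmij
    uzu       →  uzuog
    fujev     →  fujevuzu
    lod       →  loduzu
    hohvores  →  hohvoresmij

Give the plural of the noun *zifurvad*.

The pattern is sibilance of the final sound: -mij when the stem ends in a sibilant (*lotaz*, *hohvores*); -uzu when the stem ends in a non-sibilant consonant (*fujev*, *lod*); -og when the stem ends in a vowel (*fafota*, *ne*, *uzu*).
Since the final sound of *zifurvad* is /d/ (a non-sibilant consonant), it takes -uzu, giving *zifurvaduzu*.

zifurvaduzu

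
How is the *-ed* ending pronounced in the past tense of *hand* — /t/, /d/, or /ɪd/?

The stem *hand* ends in /t/ or /d/.
The -ed suffix is realized as /ɪd/ after /t, d/; as /t/ after other voiceless consonants; and as /d/ after other voiced sounds.
So -ed on *hand* is pronounced /ɪd/.

/ɪd/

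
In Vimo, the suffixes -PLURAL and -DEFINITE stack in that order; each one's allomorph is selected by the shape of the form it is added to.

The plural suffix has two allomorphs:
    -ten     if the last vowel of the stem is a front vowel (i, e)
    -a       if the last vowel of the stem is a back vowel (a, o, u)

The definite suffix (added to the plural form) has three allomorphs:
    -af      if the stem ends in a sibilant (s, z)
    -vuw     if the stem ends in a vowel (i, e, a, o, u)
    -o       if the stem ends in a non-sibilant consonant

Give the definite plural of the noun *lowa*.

*lowa* — last vowel /a/ (a back vowel) → -a → *lowaa*.
The final sound of the plural form *lowaa* is /a/, which is a vowel, so the definite suffix is -vuw, giving *lowaavuw*.

lowaavuw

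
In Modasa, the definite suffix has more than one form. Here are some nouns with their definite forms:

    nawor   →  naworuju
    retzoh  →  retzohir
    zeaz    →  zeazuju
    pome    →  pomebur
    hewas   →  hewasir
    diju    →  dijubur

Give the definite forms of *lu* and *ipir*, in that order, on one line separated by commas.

lubur, ipiruju

The pattern is voicing of the final sound: -ir when the stem ends in a voiceless consonant (*retzoh*, *hewas*); -uju when the stem ends in a voiced consonant (*nawor*, *zeaz*); -bur when the stem ends in a vowel (*pome*, *diju*).
The final sound of *lu* is /u/, which is a vowel, so the suffix is -bur, giving *lubur*.
*ipir* — final sound /r/ (a voiced consonant) → -uju → *ipiruju*.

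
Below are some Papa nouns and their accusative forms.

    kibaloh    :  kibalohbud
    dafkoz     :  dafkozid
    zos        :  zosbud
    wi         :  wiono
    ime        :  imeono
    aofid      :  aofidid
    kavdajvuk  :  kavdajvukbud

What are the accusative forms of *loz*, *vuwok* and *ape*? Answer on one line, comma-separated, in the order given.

lozid, vuwokbud, apeono

The suffix is conditioned by the final sound: -bud when the stem ends in a voiceless consonant (*kibaloh*, *zos*, *kavdajvuk*); -id when the stem ends in a voiced consonant (*dafkoz*, *aofid*); -ono when the stem ends in a vowel (*wi*, *ime*).
The final sound of *loz* is /z/, which is a voiced consonant, so the suffix is -id, giving *lozid*.
*vuwok* — final sound /k/ (a voiceless consonant) → -bud → *vuwokbud*.
Since the final sound of *ape* is /e/ (a vowel), it takes -ono, giving *apeono*.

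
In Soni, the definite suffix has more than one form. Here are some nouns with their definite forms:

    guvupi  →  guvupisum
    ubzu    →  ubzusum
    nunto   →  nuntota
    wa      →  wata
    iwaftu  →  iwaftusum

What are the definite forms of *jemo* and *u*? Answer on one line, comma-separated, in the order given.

jemota, usum

The alternation tracks the last vowel of the stem — -sum when the last vowel of the stem is a high vowel (*guvupi*, *ubzu*, *iwaftu*); -ta when the last vowel of the stem is a non-high vowel (*nunto*, *wa*).
*jemo*: last vowel = /o/, a non-high vowel → -ta → *jemota*.
The last vowel of *u* is /u/, which is a high vowel, so the suffix is -sum, giving *usum*.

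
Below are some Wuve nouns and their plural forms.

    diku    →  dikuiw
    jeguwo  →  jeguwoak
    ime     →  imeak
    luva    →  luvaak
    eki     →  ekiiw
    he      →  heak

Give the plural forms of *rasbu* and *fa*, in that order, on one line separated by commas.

rasbuiw, faak

Looking at the last vowel of each stem: -iw when the last vowel of the stem is a high vowel (*diku*, *eki*); -ak when the last vowel of the stem is a non-high vowel (*jeguwo*, *ime*, *luva*, *he*).
The last vowel of *rasbu* is /u/, which is a high vowel, so the suffix is -iw, giving *rasbuiw*.
The last vowel of *fa* is /a/, which is a non-high vowel, so the suffix is -ak, giving *faak*.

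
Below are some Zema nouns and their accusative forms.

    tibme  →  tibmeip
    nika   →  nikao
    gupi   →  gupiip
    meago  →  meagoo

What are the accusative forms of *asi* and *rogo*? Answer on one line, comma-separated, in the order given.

asiip, rogoo

The alternation tracks the last vowel of the stem — -ip when the last vowel of the stem is a front vowel (*tibme*, *gupi*); -o when the last vowel of the stem is a back vowel (*nika*, *meago*).
The last vowel of *asi* is /i/, which is a front vowel, so the suffix is -ip, giving *asiip*.
*rogo* — last vowel /o/ (a back vowel) → -o → *rogoo*.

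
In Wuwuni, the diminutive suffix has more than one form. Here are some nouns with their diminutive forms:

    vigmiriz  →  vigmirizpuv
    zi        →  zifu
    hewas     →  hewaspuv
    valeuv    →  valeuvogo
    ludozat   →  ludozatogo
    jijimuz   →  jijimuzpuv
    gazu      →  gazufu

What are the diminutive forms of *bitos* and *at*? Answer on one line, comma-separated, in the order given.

bitospuv, atogo

The alternation tracks the final sound of the stem — -puv when the stem ends in a sibilant (*vigmiriz*, *hewas*, *jijimuz*); -ogo when the stem ends in a non-sibilant consonant (*valeuv*, *ludozat*); -fu when the stem ends in a vowel (*zi*, *gazu*).
*bitos*: final sound = /s/, a sibilant → -puv → *bitospuv*.
*at*: final sound = /t/, a non-sibilant consonant → -ogo → *atogo*.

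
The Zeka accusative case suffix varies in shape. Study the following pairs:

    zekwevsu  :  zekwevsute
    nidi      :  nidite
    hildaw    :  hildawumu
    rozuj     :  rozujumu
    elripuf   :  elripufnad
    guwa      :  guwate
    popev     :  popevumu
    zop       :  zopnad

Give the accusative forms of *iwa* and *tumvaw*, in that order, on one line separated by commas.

iwate, tumvawumu

The alternation tracks the final sound of the stem — -nad when the stem ends in a voiceless consonant (*elripuf*, *zop*); -umu when the stem ends in a voiced consonant (*hildaw*, *rozuj*, *popev*); -te when the stem ends in a vowel (*zekwevsu*, *nidi*, *guwa*).
*iwa*: final sound = /a/, a vowel → -te → *iwate*.
Since the final sound of *tumvaw* is /w/ (a voiced consonant), it takes -umu, giving *tumvawumu*.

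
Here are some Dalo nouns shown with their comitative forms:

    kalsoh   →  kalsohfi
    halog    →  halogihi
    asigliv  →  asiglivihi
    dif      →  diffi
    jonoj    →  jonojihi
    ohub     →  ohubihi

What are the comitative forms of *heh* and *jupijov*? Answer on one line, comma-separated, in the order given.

Looking at the final consonant of each stem: -fi when the stem ends in a voiceless consonant (*kalsoh*, *dif*); -ihi when the stem ends in a voiced consonant (*halog*, *asigliv*, *jonoj*, *ohub*).
*heh*: final consonant = /h/, voiceless → -fi → *hehfi*.
Since the final consonant of *jupijov* is /v/ (voiced), it takes -ihi, giving *jupijovihi*.

hehfi, jupijovihi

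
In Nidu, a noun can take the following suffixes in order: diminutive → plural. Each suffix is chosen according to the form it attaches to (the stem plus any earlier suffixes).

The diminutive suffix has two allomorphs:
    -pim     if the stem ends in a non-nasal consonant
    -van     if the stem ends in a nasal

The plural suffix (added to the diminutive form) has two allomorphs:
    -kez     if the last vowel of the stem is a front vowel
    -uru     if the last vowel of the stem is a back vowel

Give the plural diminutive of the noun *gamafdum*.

gamafdumvanuru

The final consonant of *gamafdum* is /m/, which is a nasal, so the diminutive suffix is -van, giving *gamafdumvan*.
The diminutive form *gamafdumvan*: last vowel = /a/, a back vowel → -uru → *gamafdumvanuru*.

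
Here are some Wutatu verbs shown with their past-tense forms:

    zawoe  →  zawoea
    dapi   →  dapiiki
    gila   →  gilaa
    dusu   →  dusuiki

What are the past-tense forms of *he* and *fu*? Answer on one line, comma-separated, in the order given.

The pattern is height harmony: -iki when the last vowel of the stem is a high vowel (*dapi*, *dusu*); -a when the last vowel of the stem is a non-high vowel (*zawoe*, *gila*).
*he*: last vowel = /e/, a non-high vowel → -a → *hea*.
*fu* — last vowel /u/ (a high vowel) → -iki → *fuiki*.

hea, fuiki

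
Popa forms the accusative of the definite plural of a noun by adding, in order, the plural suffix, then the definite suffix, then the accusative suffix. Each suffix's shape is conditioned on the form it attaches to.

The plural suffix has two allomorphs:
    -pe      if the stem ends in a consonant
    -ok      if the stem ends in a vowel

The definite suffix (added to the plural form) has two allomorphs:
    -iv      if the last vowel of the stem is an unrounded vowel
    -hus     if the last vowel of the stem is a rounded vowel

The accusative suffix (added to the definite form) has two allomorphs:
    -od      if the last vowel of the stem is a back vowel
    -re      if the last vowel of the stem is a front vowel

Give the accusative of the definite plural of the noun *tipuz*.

tipuzpeivre

Since the final sound of *tipuz* is /z/ (a consonant), it takes -pe, giving *tipuzpe*.
The plural form *tipuzpe* — last vowel /e/ (an unrounded vowel) → -iv → *tipuzpeiv*.
The definite form *tipuzpeiv* — last vowel /i/ (a front vowel) → -re → *tipuzpeivre*.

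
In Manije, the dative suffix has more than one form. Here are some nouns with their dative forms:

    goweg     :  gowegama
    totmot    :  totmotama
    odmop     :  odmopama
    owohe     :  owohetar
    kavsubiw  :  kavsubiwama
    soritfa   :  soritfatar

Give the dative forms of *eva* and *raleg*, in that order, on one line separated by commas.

evatar, ralegama

The suffix is conditioned by the final sound: -ama when the stem ends in a consonant (*goweg*, *totmot*, *odmop*, *kavsubiw*); -tar when the stem ends in a vowel (*owohe*, *soritfa*).
Since the final sound of *eva* is /a/ (a vowel), it takes -tar, giving *evatar*.
*raleg* — final sound /g/ (a consonant) → -ama → *ralegama*.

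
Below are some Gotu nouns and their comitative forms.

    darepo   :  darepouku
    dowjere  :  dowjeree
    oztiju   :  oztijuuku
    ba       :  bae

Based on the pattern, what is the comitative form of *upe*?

upee

The suffix is conditioned by the last vowel: -uku when the last vowel of the stem is a rounded vowel (*darepo*, *oztiju*); -e when the last vowel of the stem is an unrounded vowel (*dowjere*, *ba*).
*upe* — last vowel /e/ (an unrounded vowel) → -e → *upee*.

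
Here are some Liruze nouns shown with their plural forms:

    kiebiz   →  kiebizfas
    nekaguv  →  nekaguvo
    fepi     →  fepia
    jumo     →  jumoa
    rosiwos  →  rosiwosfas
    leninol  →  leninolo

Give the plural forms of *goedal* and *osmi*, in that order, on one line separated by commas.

Looking at the final sound of each stem: -fas when the stem ends in a sibilant (*kiebiz*, *rosiwos*); -o when the stem ends in a non-sibilant consonant (*nekaguv*, *leninol*); -a when the stem ends in a vowel (*fepi*, *jumo*).
*goedal* — final sound /l/ (a non-sibilant consonant) → -o → *goedalo*.
*osmi* — final sound /i/ (a vowel) → -a → *osmia*.

goedalo, osmia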